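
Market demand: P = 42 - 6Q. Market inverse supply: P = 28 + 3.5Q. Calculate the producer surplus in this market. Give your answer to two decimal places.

3.80

Set 42 - 6Q = 28 + 3.5Q, which gives 14 = 9.5Q, so Q* = 1.4737 and P* = 42 - 6(1.4737) = 33.1579.
Producer surplus is the triangle above supply below P*: (1/2)(1.4737)(33.1579 - 28) = (1/2)(1.4737)(5.1579) = 3.8006.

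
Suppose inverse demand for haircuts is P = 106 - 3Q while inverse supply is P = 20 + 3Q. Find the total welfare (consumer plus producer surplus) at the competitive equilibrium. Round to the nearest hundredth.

Set 106 - 3Q = 20 + 3Q, which gives 86 = 6Q, so Q* = 14.3333 and P* = 106 - 3(14.3333) = 63.
Total surplus is the full triangle between the curves from 0 to Q*: (1/2)(14.3333)(106 - 20) = 616.3333.

616.33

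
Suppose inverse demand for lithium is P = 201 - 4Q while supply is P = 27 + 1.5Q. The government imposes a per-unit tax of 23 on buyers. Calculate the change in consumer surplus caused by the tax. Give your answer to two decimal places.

-494.21

Pre-tax equilibrium: 201 - 4Q = 27 + 1.5Q gives Q* = 31.6364, P* = 74.4545.
A tax on buyers shifts demand down by 23: (201 - 23) - 4Q = 27 + 1.5Q, so Q_t = 27.4545. Buyers pay P_b = 91.1818; sellers receive P_s = P_b - 23 = 68.1818.
CS falls from (1/2)(31.6364)(126.5455) = 2001.719 to (1/2)(27.4545)(109.8182) = 1507.5041, a change of -494.2149.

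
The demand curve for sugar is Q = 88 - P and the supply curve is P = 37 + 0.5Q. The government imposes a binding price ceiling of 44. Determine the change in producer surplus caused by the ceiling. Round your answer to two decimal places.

Rewriting demand in inverse form: P = 88 - Q.
Without the control, 88 - Q = 37 + 0.5Q so Q* = 34 and P* = 54.
At P = 44, sellers supply (44 - 37)/0.5 = 14 while buyers want more, so the quantity traded is 14 at price 44.
PS goes from (1/2)(34)(17) = 289 to 49 (computed as (44 - 37)(14) - (1/2)(0.5)(14)^2), a change of -240.

-240.00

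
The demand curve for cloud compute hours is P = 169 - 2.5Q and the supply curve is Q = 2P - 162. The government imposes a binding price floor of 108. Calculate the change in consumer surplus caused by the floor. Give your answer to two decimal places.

Rewriting supply in inverse form: P = 81 + 0.5Q.
Free-market equilibrium: 169 - 2.5Q = 81 + 0.5Q gives Q* = 29.3333, P* = 95.6667.
At the floor price 108, quantity demanded is (169 - 108)/2.5 = 24.4; demand is the short side, so Q = 24.4 trades at P = 108.
CS goes from (1/2)(29.3333)(73.3333) = 1075.5556 to 744.2 (computed as (169 - 108)(24.4) - (1/2)(2.5)(24.4)^2), a change of -331.3556.

-331.36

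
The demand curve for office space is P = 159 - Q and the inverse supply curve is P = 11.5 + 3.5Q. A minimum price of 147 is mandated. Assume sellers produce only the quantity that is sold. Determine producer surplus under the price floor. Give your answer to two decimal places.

Without the control, 159 - Q = 11.5 + 3.5Q so Q* = 32.7778 and P* = 126.2222.
At the floor price 147, quantity demanded is (159 - 147)/1 = 12; demand is the short side, so Q = 12 trades at P = 147.
The supply price at Q = 12 is 53.5. PS is the trapezoid between 147 and supply over [0, 12]: (1/2)[(147 - 11.5) + (147 - 53.5)](12) = 1374.

1374.00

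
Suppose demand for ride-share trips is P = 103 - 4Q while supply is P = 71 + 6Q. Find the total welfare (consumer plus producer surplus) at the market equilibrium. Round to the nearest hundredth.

51.20

Set 103 - 4Q = 71 + 6Q, which gives 32 = 10Q, so Q* = 3.2 and P* = 103 - 4(3.2) = 90.2.
Total surplus is the full triangle between the curves from 0 to Q*: (1/2)(3.2)(103 - 71) = 51.2.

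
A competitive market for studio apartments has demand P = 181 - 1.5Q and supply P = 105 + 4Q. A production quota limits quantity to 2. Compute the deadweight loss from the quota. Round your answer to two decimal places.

384.09

Unrestricted equilibrium: Q* = (181 - 105)/(1.5 + 4) = 13.8182.
At Q = 2 the demand price is 181 - 1.5(2) = 178 and the supply price is 105 + 4(2) = 113.
DWL = (1/2)(gap between curves at 2) x (Q* - 2) = (1/2)(65)(11.8182) = 384.0909.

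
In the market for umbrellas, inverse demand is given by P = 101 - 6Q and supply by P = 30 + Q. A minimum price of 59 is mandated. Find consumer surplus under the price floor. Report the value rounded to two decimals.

Without the control, 101 - 6Q = 30 + Q so Q* = 10.1429 and P* = 40.1429.
At the floor price 59, quantity demanded is (101 - 59)/6 = 7; demand is the short side, so Q = 7 trades at P = 59.
CS is the triangle under demand above 59: (1/2)(7)(101 - 59) = 147.

147.00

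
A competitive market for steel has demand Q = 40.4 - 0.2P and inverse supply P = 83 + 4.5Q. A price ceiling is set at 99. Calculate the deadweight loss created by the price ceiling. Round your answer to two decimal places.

Rewriting demand in inverse form: P = 202 - 5Q.
Free-market equilibrium: 202 - 5Q = 83 + 4.5Q gives Q* = 12.5263, P* = 139.3684.
At the ceiling price 99, quantity supplied is (99 - 83)/4.5 = 3.5556; supply is the short side, so Q = 3.5556 trades at P = 99.
The lost-trades triangle has base Q* - 3.5556 = 8.9708 and height equal to the gap between the curves at Q = 3.5556, which is 184.2222 - 99 = 85.2222. DWL = (1/2)(8.9708)(85.2222) = 382.2541.

382.25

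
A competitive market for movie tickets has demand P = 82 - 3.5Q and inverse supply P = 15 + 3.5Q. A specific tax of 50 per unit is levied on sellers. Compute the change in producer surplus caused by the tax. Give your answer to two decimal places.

Without the tax, 82 - 3.5Q = 15 + 3.5Q so Q* = 9.5714 and P* = 48.5.
With the tax, sellers need 50 more per unit: 82 - 3.5Q = 15 + 3.5Q + 50, so Q_t = 2.4286. Buyers pay P_b = 73.5; sellers receive P_s = P_b - 50 = 23.5.
PS falls from (1/2)(9.5714)(33.5) = 160.3214 to (1/2)(2.4286)(8.5) = 10.3214, a change of -150.

-150.00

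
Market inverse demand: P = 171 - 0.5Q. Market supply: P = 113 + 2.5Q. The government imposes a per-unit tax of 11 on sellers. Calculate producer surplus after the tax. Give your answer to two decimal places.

306.81

Without the tax, 171 - 0.5Q = 113 + 2.5Q so Q* = 19.3333 and P* = 161.3333.
A tax on sellers shifts supply up by 11: 171 - 0.5Q = 113 + 2.5Q + 11, so Q_t = 15.6667. Buyers pay P_b = 163.1667; sellers receive P_s = P_b - 11 = 152.1667.
Producer surplus is the triangle above supply below P_s: (1/2)(15.6667)(152.1667 - 113) = 306.8056.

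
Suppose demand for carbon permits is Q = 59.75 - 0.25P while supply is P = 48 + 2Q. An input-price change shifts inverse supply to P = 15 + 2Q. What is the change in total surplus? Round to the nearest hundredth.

1141.25

Rewriting demand in inverse form: P = 239 - 4Q.
Initial equilibrium: Q_0 = 31.8333, P_0 = 111.6667; CS_0 = (1/2)(31.8333)(127.3333) = 2026.7222, PS_0 = (1/2)(31.8333)(63.6667) = 1013.3611.
New equilibrium: 239 - 4Q = 15 + 2Q gives Q_1 = 37.3333, P_1 = 89.6667; CS_1 = 2787.5556, PS_1 = 1393.7778.
Change in total surplus = (2787.5556 + 1393.7778) - (2026.7222 + 1013.3611) = 1141.25.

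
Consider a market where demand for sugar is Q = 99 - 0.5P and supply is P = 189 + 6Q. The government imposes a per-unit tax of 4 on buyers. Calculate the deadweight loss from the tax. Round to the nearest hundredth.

1.00

Rewriting demand in inverse form: P = 198 - 2Q.
Pre-tax equilibrium: 198 - 2Q = 189 + 6Q gives Q* = 1.125, P* = 195.75.
A tax on buyers shifts demand down by 4: (198 - 4) - 2Q = 189 + 6Q, so Q_t = 0.625. Buyers pay P_b = 196.75; sellers receive P_s = P_b - 4 = 192.75.
Deadweight loss is the triangle between the curves from Q_t to Q*: (1/2)(1.125 - 0.625)(4) = 1.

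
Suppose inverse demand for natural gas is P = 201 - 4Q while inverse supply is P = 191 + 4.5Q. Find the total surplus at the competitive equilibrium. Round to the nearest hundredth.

5.88

Equilibrium: 201 - 4Q = 191 + 4.5Q, so Q* = 1.1765 and P* = 196.2941.
Total surplus is the full triangle between the curves from 0 to Q*: (1/2)(1.1765)(201 - 191) = 5.8824.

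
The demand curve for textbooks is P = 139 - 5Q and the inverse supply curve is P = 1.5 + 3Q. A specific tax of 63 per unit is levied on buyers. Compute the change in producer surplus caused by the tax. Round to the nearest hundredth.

-313.03

Without the tax, 139 - 5Q = 1.5 + 3Q so Q* = 17.1875 and P* = 53.0625.
A tax on buyers shifts demand down by 63: (139 - 63) - 5Q = 1.5 + 3Q, so Q_t = 9.3125. Buyers pay P_b = 92.4375; sellers receive P_s = P_b - 63 = 29.4375.
PS falls from (1/2)(17.1875)(51.5625) = 443.1152 to (1/2)(9.3125)(27.9375) = 130.084, a change of -313.0312.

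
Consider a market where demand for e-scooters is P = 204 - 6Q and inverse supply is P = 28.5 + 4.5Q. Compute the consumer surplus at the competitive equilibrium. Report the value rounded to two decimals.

Equilibrium: 204 - 6Q = 28.5 + 4.5Q, so Q* = 16.7143 and P* = 103.7143.
The demand choke price is 204, so CS = (1/2)(Q*)(204 - P*) = (1/2)(16.7143)(100.2857) = 838.102.

838.10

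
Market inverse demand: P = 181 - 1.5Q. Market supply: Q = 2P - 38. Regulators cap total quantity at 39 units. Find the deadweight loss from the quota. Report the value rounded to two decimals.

1764.00

Rewriting supply in inverse form: P = 19 + 0.5Q.
Without the quota, 181 - 1.5Q = 19 + 0.5Q gives Q* = 81.
At Q = 39 the demand price is 181 - 1.5(39) = 122.5 and the supply price is 19 + 0.5(39) = 38.5.
DWL = (1/2)(gap between curves at 39) x (Q* - 39) = (1/2)(84)(42) = 1764.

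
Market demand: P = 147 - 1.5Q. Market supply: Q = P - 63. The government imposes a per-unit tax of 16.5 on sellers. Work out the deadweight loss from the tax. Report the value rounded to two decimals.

Rewriting supply in inverse form: P = 63 + Q.
Pre-tax equilibrium: 147 - 1.5Q = 63 + Q gives Q* = 33.6, P* = 96.6.
A tax on sellers shifts supply up by 16.5: 147 - 1.5Q = 63 + Q + 16.5, so Q_t = 27. Buyers pay P_b = 106.5; sellers receive P_s = P_b - 16.5 = 90.
The welfare triangle lost has base Q* - Q_t = 6.6 and height t = 16.5, so DWL = (1/2)(6.6)(16.5) = 54.45.

54.45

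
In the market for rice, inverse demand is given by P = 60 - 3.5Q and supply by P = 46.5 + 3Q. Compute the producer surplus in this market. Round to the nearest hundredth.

6.47

Set 60 - 3.5Q = 46.5 + 3Q, which gives 13.5 = 6.5Q, so Q* = 2.0769 and P* = 60 - 3.5(2.0769) = 52.7308.
Producer surplus is the triangle above supply below P*: (1/2)(2.0769)(52.7308 - 46.5) = (1/2)(2.0769)(6.2308) = 6.4704.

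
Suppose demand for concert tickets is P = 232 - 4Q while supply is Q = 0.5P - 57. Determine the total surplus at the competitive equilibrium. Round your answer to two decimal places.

Rewriting supply in inverse form: P = 114 + 2Q.
Equilibrium: 232 - 4Q = 114 + 2Q, so Q* = 19.6667 and P* = 153.3333.
CS = (1/2)(19.6667)(78.6667) = 773.5556 and PS = (1/2)(19.6667)(39.3333) = 386.7778, so total surplus = 1160.3333.

1160.33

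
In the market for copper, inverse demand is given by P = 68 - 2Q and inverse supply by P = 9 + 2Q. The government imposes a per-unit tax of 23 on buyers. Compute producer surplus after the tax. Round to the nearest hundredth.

Without the tax, 68 - 2Q = 9 + 2Q so Q* = 14.75 and P* = 38.5.
With the tax, buyers' net willingness to pay falls by 23: (68 - 23) - 2Q = 9 + 2Q, so Q_t = 9. Buyers pay P_b = 50; sellers receive P_s = P_b - 23 = 27.
PS = (1/2)(Q_t)(P_s - 9) = (1/2)(9)(18) = 81.

81.00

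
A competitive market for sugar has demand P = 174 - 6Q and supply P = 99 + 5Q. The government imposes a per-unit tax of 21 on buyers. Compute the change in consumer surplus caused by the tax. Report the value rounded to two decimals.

Without the tax, 174 - 6Q = 99 + 5Q so Q* = 6.8182 and P* = 133.0909.
With the tax, buyers' net willingness to pay falls by 21: (174 - 21) - 6Q = 99 + 5Q, so Q_t = 4.9091. Buyers pay P_b = 144.5455; sellers receive P_s = P_b - 21 = 123.5455.
CS falls from (1/2)(6.8182)(40.9091) = 139.4628 to (1/2)(4.9091)(29.4545) = 72.2975, a change of -67.1653.

-67.17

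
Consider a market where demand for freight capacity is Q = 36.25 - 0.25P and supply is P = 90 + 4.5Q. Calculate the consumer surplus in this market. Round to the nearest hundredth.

83.74

Rewriting demand in inverse form: P = 145 - 4Q.
Set 145 - 4Q = 90 + 4.5Q, which gives 55 = 8.5Q, so Q* = 6.4706 and P* = 145 - 4(6.4706) = 119.1176.
CS is the area between the demand curve and P* from 0 to Q*: (1/2)(6.4706)(25.8824) = 83.737.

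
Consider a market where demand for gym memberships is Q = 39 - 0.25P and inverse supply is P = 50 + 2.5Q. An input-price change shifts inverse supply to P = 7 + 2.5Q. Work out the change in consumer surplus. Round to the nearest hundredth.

Rewriting demand in inverse form: P = 156 - 4Q.
Initial equilibrium: Q_0 = 16.3077, P_0 = 90.7692; CS_0 = (1/2)(16.3077)(65.2308) = 531.8817, PS_0 = (1/2)(16.3077)(40.7692) = 332.426.
New equilibrium: 156 - 4Q = 7 + 2.5Q gives Q_1 = 22.9231, P_1 = 64.3077; CS_1 = 1050.9349, PS_1 = 656.8343.
Change in consumer surplus = 1050.9349 - 531.8817 = 519.0533.

519.05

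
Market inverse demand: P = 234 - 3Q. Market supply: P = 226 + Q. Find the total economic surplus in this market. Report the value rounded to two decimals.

8.00

Setting demand equal to supply, 8 = 4Q, so Q* = 2 and P* = 228.
Total surplus is the full triangle between the curves from 0 to Q*: (1/2)(2)(234 - 226) = 8.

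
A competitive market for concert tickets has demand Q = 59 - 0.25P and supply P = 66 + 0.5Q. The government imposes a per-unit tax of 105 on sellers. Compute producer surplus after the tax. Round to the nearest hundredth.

52.16

Rewriting demand in inverse form: P = 236 - 4Q.
Pre-tax equilibrium: 236 - 4Q = 66 + 0.5Q gives Q* = 37.7778, P* = 84.8889.
With the tax, sellers need 105 more per unit: 236 - 4Q = 66 + 0.5Q + 105, so Q_t = 14.4444. Buyers pay P_b = 178.2222; sellers receive P_s = P_b - 105 = 73.2222.
Producer surplus is the triangle above supply below P_s: (1/2)(14.4444)(73.2222 - 66) = 52.1605.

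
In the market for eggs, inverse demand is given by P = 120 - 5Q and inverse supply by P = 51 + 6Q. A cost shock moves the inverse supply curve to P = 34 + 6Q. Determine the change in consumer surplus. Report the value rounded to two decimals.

54.44

Initial equilibrium: Q_0 = 6.2727, P_0 = 88.6364; CS_0 = (1/2)(6.2727)(31.3636) = 98.3678, PS_0 = (1/2)(6.2727)(37.6364) = 118.0413.
New equilibrium: 120 - 5Q = 34 + 6Q gives Q_1 = 7.8182, P_1 = 80.9091; CS_1 = 152.8099, PS_1 = 183.3719.
Change in consumer surplus = 152.8099 - 98.3678 = 54.4421.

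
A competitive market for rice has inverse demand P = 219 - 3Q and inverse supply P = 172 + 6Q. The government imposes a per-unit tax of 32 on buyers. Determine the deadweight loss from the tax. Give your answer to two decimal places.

56.89

Pre-tax equilibrium: 219 - 3Q = 172 + 6Q gives Q* = 5.2222, P* = 203.3333.
A tax on buyers shifts demand down by 32: (219 - 32) - 3Q = 172 + 6Q, so Q_t = 1.6667. Buyers pay P_b = 214; sellers receive P_s = P_b - 32 = 182.
The welfare triangle lost has base Q* - Q_t = 3.5556 and height t = 32, so DWL = (1/2)(3.5556)(32) = 56.8889.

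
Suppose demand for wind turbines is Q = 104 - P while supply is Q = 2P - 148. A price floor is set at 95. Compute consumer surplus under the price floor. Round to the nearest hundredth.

Rewriting demand in inverse form: P = 104 - Q.
Rewriting supply in inverse form: P = 74 + 0.5Q.
Free-market equilibrium: 104 - Q = 74 + 0.5Q gives Q* = 20, P* = 84.
At the floor price 95, quantity demanded is (104 - 95)/1 = 9; demand is the short side, so Q = 9 trades at P = 95.
CS is the triangle under demand above 95: (1/2)(9)(104 - 95) = 40.5.

40.50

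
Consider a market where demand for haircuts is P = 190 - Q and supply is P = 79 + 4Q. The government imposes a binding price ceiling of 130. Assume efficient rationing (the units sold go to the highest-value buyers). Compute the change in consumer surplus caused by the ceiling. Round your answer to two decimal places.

Free-market equilibrium: 190 - Q = 79 + 4Q gives Q* = 22.2, P* = 167.8.
At the ceiling price 130, quantity supplied is (130 - 79)/4 = 12.75; supply is the short side, so Q = 12.75 trades at P = 130.
CS goes from (1/2)(22.2)(22.2) = 246.42 to 683.7188 (computed as (190 - 130)(12.75) - (1/2)(1)(12.75)^2), a change of 437.2987.

437.30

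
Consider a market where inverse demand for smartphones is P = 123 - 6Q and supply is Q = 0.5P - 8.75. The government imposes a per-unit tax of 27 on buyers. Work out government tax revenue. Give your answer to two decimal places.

Rewriting supply in inverse form: P = 17.5 + 2Q.
Without the tax, 123 - 6Q = 17.5 + 2Q so Q* = 13.1875 and P* = 43.875.
A tax on buyers shifts demand down by 27: (123 - 27) - 6Q = 17.5 + 2Q, so Q_t = 9.8125. Buyers pay P_b = 64.125; sellers receive P_s = P_b - 27 = 37.125.
Revenue is the tax times quantity traded: 27 x 9.8125 = 264.9375.

264.94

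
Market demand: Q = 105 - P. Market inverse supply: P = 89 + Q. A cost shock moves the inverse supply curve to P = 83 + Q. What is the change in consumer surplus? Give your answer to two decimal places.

Rewriting demand in inverse form: P = 105 - Q.
Initial equilibrium: Q_0 = 8, P_0 = 97; CS_0 = (1/2)(8)(8) = 32, PS_0 = (1/2)(8)(8) = 32.
New equilibrium: 105 - Q = 83 + Q gives Q_1 = 11, P_1 = 94; CS_1 = 60.5, PS_1 = 60.5.
Change in consumer surplus = 60.5 - 32 = 28.5.

28.50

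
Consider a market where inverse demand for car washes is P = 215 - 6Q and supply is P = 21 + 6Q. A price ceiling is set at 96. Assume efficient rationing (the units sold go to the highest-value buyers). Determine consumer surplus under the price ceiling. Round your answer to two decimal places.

Without the control, 215 - 6Q = 21 + 6Q so Q* = 16.1667 and P* = 118.
At the ceiling price 96, quantity supplied is (96 - 21)/6 = 12.5; supply is the short side, so Q = 12.5 trades at P = 96.
The demand price at Q = 12.5 is 140. CS is the trapezoid between demand and 96 over [0, 12.5]: (1/2)[(215 - 96) + (140 - 96)](12.5) = 1018.75.

1018.75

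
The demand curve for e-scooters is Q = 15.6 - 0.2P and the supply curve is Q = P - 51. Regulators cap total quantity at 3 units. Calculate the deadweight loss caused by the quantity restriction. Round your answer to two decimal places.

Rewriting demand in inverse form: P = 78 - 5Q.
Rewriting supply in inverse form: P = 51 + Q.
Without the quota, 78 - 5Q = 51 + Q gives Q* = 4.5.
At Q = 3 the demand price is 78 - 5(3) = 63 and the supply price is 51 + (3) = 54.
Deadweight loss is the triangle between the curves from 3 to 4.5: (1/2)(63 - 54)(4.5 - 3) = 6.75.

6.75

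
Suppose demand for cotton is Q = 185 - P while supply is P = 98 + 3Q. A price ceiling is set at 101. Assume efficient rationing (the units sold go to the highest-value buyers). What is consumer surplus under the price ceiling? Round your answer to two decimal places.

Rewriting demand in inverse form: P = 185 - Q.
Without the control, 185 - Q = 98 + 3Q so Q* = 21.75 and P* = 163.25.
At P = 101, sellers supply (101 - 98)/3 = 1 while buyers want more, so the quantity traded is 1 at price 101.
The demand price at Q = 1 is 184. CS is the trapezoid between demand and 101 over [0, 1]: (1/2)[(185 - 101) + (184 - 101)](1) = 83.5.

83.50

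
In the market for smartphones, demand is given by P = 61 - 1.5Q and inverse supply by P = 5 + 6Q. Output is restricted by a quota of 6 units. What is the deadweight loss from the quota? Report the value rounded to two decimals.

Without the quota, 61 - 1.5Q = 5 + 6Q gives Q* = 7.4667.
At Q = 6 the demand price is 61 - 1.5(6) = 52 and the supply price is 5 + 6(6) = 41.
Deadweight loss is the triangle between the curves from 6 to 7.4667: (1/2)(52 - 41)(7.4667 - 6) = 8.0667.

8.07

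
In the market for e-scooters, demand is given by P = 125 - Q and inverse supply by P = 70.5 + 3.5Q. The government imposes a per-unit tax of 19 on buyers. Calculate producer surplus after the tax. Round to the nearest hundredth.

108.91

Pre-tax equilibrium: 125 - Q = 70.5 + 3.5Q gives Q* = 12.1111, P* = 112.8889.
With the tax, buyers' net willingness to pay falls by 19: (125 - 19) - Q = 70.5 + 3.5Q, so Q_t = 7.8889. Buyers pay P_b = 117.1111; sellers receive P_s = P_b - 19 = 98.1111.
Producer surplus is the triangle above supply below P_s: (1/2)(7.8889)(98.1111 - 70.5) = 108.9105.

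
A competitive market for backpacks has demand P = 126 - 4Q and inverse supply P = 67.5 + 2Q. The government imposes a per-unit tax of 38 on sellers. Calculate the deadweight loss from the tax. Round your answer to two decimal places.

Pre-tax equilibrium: 126 - 4Q = 67.5 + 2Q gives Q* = 9.75, P* = 87.
A tax on sellers shifts supply up by 38: 126 - 4Q = 67.5 + 2Q + 38, so Q_t = 3.4167. Buyers pay P_b = 112.3333; sellers receive P_s = P_b - 38 = 74.3333.
Deadweight loss is the triangle between the curves from Q_t to Q*: (1/2)(9.75 - 3.4167)(38) = 120.3333.

120.33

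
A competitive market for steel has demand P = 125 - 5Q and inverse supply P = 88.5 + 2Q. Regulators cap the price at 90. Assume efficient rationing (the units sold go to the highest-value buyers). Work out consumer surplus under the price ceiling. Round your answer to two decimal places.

Free-market equilibrium: 125 - 5Q = 88.5 + 2Q gives Q* = 5.2143, P* = 98.9286.
At the ceiling price 90, quantity supplied is (90 - 88.5)/2 = 0.75; supply is the short side, so Q = 0.75 trades at P = 90.
The demand price at Q = 0.75 is 121.25. CS is the trapezoid between demand and 90 over [0, 0.75]: (1/2)[(125 - 90) + (121.25 - 90)](0.75) = 24.8438.

24.84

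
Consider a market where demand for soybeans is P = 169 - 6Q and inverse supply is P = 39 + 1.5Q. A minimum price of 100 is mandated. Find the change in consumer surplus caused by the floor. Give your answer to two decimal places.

Without the control, 169 - 6Q = 39 + 1.5Q so Q* = 17.3333 and P* = 65.
At the floor price 100, quantity demanded is (169 - 100)/6 = 11.5; demand is the short side, so Q = 11.5 trades at P = 100.
CS goes from (1/2)(17.3333)(104) = 901.3333 to 396.75 (computed as (169 - 100)(11.5) - (1/2)(6)(11.5)^2), a change of -504.5833.

-504.58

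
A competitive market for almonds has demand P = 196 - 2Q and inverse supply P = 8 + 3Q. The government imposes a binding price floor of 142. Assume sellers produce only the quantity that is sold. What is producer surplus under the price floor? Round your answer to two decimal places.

Free-market equilibrium: 196 - 2Q = 8 + 3Q gives Q* = 37.6, P* = 120.8.
At P = 142, buyers demand (196 - 142)/2 = 27 while sellers would supply more, so the quantity traded is 27 at price 142.
The supply price at Q = 27 is 89. PS is the trapezoid between 142 and supply over [0, 27]: (1/2)[(142 - 8) + (142 - 89)](27) = 2524.5.

2524.50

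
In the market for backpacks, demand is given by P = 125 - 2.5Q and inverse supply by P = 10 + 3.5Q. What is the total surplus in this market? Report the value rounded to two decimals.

Setting demand equal to supply, 115 = 6Q, so Q* = 19.1667 and P* = 77.0833.
Total surplus is the full triangle between the curves from 0 to Q*: (1/2)(19.1667)(125 - 10) = 1102.0833.

1102.08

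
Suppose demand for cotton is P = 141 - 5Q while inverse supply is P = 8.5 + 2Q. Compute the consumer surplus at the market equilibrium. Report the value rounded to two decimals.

895.73

Set 141 - 5Q = 8.5 + 2Q, which gives 132.5 = 7Q, so Q* = 18.9286 and P* = 141 - 5(18.9286) = 46.3571.
CS is the area between the demand curve and P* from 0 to Q*: (1/2)(18.9286)(94.6429) = 895.727.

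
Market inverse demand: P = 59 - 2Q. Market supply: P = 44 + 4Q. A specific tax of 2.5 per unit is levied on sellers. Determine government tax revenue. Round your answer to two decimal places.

5.21

Without the tax, 59 - 2Q = 44 + 4Q so Q* = 2.5 and P* = 54.
A tax on sellers shifts supply up by 2.5: 59 - 2Q = 44 + 4Q + 2.5, so Q_t = 2.0833. Buyers pay P_b = 54.8333; sellers receive P_s = P_b - 2.5 = 52.3333.
Tax revenue = t x Q_t = 2.5 x 2.0833 = 5.2083.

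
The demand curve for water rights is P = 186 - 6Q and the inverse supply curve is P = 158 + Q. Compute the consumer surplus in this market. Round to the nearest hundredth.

48.00

Equilibrium: 186 - 6Q = 158 + Q, so Q* = 4 and P* = 162.
The demand choke price is 186, so CS = (1/2)(Q*)(186 - P*) = (1/2)(4)(24) = 48.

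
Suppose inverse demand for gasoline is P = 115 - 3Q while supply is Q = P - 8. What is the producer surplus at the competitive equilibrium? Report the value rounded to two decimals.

Rewriting supply in inverse form: P = 8 + Q.
Set 115 - 3Q = 8 + Q, which gives 107 = 4Q, so Q* = 26.75 and P* = 115 - 3(26.75) = 34.75.
PS is the area between P* and the supply curve from 0 to Q*: (1/2)(26.75)(26.75) = 357.7812.

357.78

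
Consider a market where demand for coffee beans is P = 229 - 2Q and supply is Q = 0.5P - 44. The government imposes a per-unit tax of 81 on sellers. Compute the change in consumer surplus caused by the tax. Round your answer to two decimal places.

Rewriting supply in inverse form: P = 88 + 2Q.
Pre-tax equilibrium: 229 - 2Q = 88 + 2Q gives Q* = 35.25, P* = 158.5.
With the tax, sellers need 81 more per unit: 229 - 2Q = 88 + 2Q + 81, so Q_t = 15. Buyers pay P_b = 199; sellers receive P_s = P_b - 81 = 118.
CS falls from (1/2)(35.25)(70.5) = 1242.5625 to (1/2)(15)(30) = 225, a change of -1017.5625.

-1017.56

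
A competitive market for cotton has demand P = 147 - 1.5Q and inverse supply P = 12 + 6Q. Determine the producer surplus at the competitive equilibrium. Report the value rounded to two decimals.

972.00

Equilibrium: 147 - 1.5Q = 12 + 6Q, so Q* = 18 and P* = 120.
Producer surplus is the triangle above supply below P*: (1/2)(18)(120 - 12) = (1/2)(18)(108) = 972.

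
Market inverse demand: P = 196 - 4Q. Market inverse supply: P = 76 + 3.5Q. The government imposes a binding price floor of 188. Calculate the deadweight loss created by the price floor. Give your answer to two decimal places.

735.00

Without the control, 196 - 4Q = 76 + 3.5Q so Q* = 16 and P* = 132.
At P = 188, buyers demand (196 - 188)/4 = 2 while sellers would supply more, so the quantity traded is 2 at price 188.
The lost-trades triangle has base Q* - 2 = 14 and height equal to the gap between the curves at Q = 2, which is 188 - 83 = 105. DWL = (1/2)(14)(105) = 735.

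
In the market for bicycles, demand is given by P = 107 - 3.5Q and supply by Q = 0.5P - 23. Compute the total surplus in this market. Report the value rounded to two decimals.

338.27

Rewriting supply in inverse form: P = 46 + 2Q.
Set 107 - 3.5Q = 46 + 2Q, which gives 61 = 5.5Q, so Q* = 11.0909 and P* = 107 - 3.5(11.0909) = 68.1818.
Total surplus is the full triangle between the curves from 0 to Q*: (1/2)(11.0909)(107 - 46) = 338.2727.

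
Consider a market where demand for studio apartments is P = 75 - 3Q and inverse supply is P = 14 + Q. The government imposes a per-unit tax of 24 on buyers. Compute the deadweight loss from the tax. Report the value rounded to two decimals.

72.00

Pre-tax equilibrium: 75 - 3Q = 14 + Q gives Q* = 15.25, P* = 29.25.
With the tax, buyers' net willingness to pay falls by 24: (75 - 24) - 3Q = 14 + Q, so Q_t = 9.25. Buyers pay P_b = 47.25; sellers receive P_s = P_b - 24 = 23.25.
Deadweight loss is the triangle between the curves from Q_t to Q*: (1/2)(15.25 - 9.25)(24) = 72.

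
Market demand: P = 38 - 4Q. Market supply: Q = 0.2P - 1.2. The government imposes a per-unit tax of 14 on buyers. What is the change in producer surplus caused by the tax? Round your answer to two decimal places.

Rewriting supply in inverse form: P = 6 + 5Q.
Without the tax, 38 - 4Q = 6 + 5Q so Q* = 3.5556 and P* = 23.7778.
A tax on buyers shifts demand down by 14: (38 - 14) - 4Q = 6 + 5Q, so Q_t = 2. Buyers pay P_b = 30; sellers receive P_s = P_b - 14 = 16.
PS falls from (1/2)(3.5556)(17.7778) = 31.6049 to (1/2)(2)(10) = 10, a change of -21.6049.

-21.60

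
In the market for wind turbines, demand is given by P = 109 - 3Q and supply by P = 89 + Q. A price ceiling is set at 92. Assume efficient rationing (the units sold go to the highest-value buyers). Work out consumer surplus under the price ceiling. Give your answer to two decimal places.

37.50

Without the control, 109 - 3Q = 89 + Q so Q* = 5 and P* = 94.
At P = 92, sellers supply (92 - 89)/1 = 3 while buyers want more, so the quantity traded is 3 at price 92.
The demand price at Q = 3 is 100. CS is the trapezoid between demand and 92 over [0, 3]: (1/2)[(109 - 92) + (100 - 92)](3) = 37.5.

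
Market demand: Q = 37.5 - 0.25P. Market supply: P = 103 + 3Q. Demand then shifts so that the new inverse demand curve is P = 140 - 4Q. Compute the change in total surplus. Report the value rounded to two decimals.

Rewriting demand in inverse form: P = 150 - 4Q.
Initial equilibrium: Q_0 = 6.7143, P_0 = 123.1429; CS_0 = (1/2)(6.7143)(26.8571) = 90.1633, PS_0 = (1/2)(6.7143)(20.1429) = 67.6224.
New equilibrium: 140 - 4Q = 103 + 3Q gives Q_1 = 5.2857, P_1 = 118.8571; CS_1 = 55.8776, PS_1 = 41.9082.
Change in total surplus = (55.8776 + 41.9082) - (90.1633 + 67.6224) = -60.

-60.00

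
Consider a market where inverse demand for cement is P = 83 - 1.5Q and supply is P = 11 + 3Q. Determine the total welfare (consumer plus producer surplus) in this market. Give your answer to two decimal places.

576.00

Set 83 - 1.5Q = 11 + 3Q, which gives 72 = 4.5Q, so Q* = 16 and P* = 83 - 1.5(16) = 59.
CS = (1/2)(16)(24) = 192 and PS = (1/2)(16)(48) = 384, so total surplus = 576.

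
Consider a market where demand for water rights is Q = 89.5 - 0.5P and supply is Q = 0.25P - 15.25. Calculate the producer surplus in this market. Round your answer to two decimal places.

773.56

Rewriting demand in inverse form: P = 179 - 2Q.
Rewriting supply in inverse form: P = 61 + 4Q.
Setting demand equal to supply, 118 = 6Q, so Q* = 19.6667 and P* = 139.6667.
PS is the area between P* and the supply curve from 0 to Q*: (1/2)(19.6667)(78.6667) = 773.5556.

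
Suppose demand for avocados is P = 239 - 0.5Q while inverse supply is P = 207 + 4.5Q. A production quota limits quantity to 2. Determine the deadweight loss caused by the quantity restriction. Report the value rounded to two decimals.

48.40

Unrestricted equilibrium: Q* = (239 - 207)/(0.5 + 4.5) = 6.4.
At Q = 2 the demand price is 239 - 0.5(2) = 238 and the supply price is 207 + 4.5(2) = 216.
DWL = (1/2)(gap between curves at 2) x (Q* - 2) = (1/2)(22)(4.4) = 48.4.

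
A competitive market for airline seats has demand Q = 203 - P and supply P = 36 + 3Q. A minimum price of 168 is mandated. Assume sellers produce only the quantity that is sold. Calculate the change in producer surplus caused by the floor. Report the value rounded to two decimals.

Rewriting demand in inverse form: P = 203 - Q.
Free-market equilibrium: 203 - Q = 36 + 3Q gives Q* = 41.75, P* = 161.25.
At P = 168, buyers demand (203 - 168)/1 = 35 while sellers would supply more, so the quantity traded is 35 at price 168.
PS goes from (1/2)(41.75)(125.25) = 2614.5938 to 2782.5 (computed as (168 - 36)(35) - (1/2)(3)(35)^2), a change of 167.9062.

167.91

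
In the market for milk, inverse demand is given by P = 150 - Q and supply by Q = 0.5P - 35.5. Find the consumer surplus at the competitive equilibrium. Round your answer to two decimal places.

346.72

Rewriting supply in inverse form: P = 71 + 2Q.
Equilibrium: 150 - Q = 71 + 2Q, so Q* = 26.3333 and P* = 123.6667.
Consumer surplus is the triangle under demand above P*: (1/2)(26.3333)(150 - 123.6667) = (1/2)(26.3333)(26.3333) = 346.7222.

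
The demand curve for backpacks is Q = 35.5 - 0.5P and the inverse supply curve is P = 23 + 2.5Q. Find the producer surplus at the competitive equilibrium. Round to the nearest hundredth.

Rewriting demand in inverse form: P = 71 - 2Q.
Set 71 - 2Q = 23 + 2.5Q, which gives 48 = 4.5Q, so Q* = 10.6667 and P* = 71 - 2(10.6667) = 49.6667.
PS is the area between P* and the supply curve from 0 to Q*: (1/2)(10.6667)(26.6667) = 142.2222.

142.22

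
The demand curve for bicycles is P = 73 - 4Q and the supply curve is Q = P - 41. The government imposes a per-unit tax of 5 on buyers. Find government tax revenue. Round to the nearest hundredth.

27.00

Rewriting supply in inverse form: P = 41 + Q.
Without the tax, 73 - 4Q = 41 + Q so Q* = 6.4 and P* = 47.4.
A tax on buyers shifts demand down by 5: (73 - 5) - 4Q = 41 + Q, so Q_t = 5.4. Buyers pay P_b = 51.4; sellers receive P_s = P_b - 5 = 46.4.
Tax revenue = t x Q_t = 5 x 5.4 = 27.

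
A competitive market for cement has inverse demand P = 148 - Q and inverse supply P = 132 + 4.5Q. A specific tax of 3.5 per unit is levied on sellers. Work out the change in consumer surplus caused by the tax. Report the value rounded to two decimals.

-1.65

Without the tax, 148 - Q = 132 + 4.5Q so Q* = 2.9091 and P* = 145.0909.
A tax on sellers shifts supply up by 3.5: 148 - Q = 132 + 4.5Q + 3.5, so Q_t = 2.2727. Buyers pay P_b = 145.7273; sellers receive P_s = P_b - 3.5 = 142.2273.
Consumers lose the trapezoid between P* and P_b out to Q_t plus the triangle from Q_t to Q*: change in CS = 2.5826 - 4.2314 = -1.6488.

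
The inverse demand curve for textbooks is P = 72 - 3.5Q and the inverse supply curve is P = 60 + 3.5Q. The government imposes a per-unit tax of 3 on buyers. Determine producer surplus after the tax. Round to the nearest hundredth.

Pre-tax equilibrium: 72 - 3.5Q = 60 + 3.5Q gives Q* = 1.7143, P* = 66.
A tax on buyers shifts demand down by 3: (72 - 3) - 3.5Q = 60 + 3.5Q, so Q_t = 1.2857. Buyers pay P_b = 67.5; sellers receive P_s = P_b - 3 = 64.5.
PS = (1/2)(Q_t)(P_s - 60) = (1/2)(1.2857)(4.5) = 2.8929.

2.89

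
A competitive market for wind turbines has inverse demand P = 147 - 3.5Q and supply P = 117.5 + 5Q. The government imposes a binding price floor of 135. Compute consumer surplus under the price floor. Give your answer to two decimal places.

20.57

Free-market equilibrium: 147 - 3.5Q = 117.5 + 5Q gives Q* = 3.4706, P* = 134.8529.
At the floor price 135, quantity demanded is (147 - 135)/3.5 = 3.4286; demand is the short side, so Q = 3.4286 trades at P = 135.
CS is the triangle under demand above 135: (1/2)(3.4286)(147 - 135) = 20.5714.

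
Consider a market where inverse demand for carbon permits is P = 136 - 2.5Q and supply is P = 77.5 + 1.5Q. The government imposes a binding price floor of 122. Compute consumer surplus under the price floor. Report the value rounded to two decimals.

Without the control, 136 - 2.5Q = 77.5 + 1.5Q so Q* = 14.625 and P* = 99.4375.
At the floor price 122, quantity demanded is (136 - 122)/2.5 = 5.6; demand is the short side, so Q = 5.6 trades at P = 122.
CS is the triangle under demand above 122: (1/2)(5.6)(136 - 122) = 39.2.

39.20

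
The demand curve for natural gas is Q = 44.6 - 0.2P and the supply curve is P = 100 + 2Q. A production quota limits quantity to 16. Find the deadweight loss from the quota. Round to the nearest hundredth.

8.64

Rewriting demand in inverse form: P = 223 - 5Q.
Unrestricted equilibrium: Q* = (223 - 100)/(5 + 2) = 17.5714.
At Q = 16 the demand price is 223 - 5(16) = 143 and the supply price is 100 + 2(16) = 132.
DWL = (1/2)(gap between curves at 16) x (Q* - 16) = (1/2)(11)(1.5714) = 8.6429.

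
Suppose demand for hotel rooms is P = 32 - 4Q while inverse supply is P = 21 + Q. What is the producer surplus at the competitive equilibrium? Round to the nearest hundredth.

2.42

Setting demand equal to supply, 11 = 5Q, so Q* = 2.2 and P* = 23.2.
The supply curve's price intercept is 21, so PS = (1/2)(Q*)(P* - 21) = (1/2)(2.2)(2.2) = 2.42.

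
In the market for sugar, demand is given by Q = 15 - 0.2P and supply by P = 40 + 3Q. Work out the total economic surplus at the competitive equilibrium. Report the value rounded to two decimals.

Rewriting demand in inverse form: P = 75 - 5Q.
Set 75 - 5Q = 40 + 3Q, which gives 35 = 8Q, so Q* = 4.375 and P* = 75 - 5(4.375) = 53.125.
Total surplus is the full triangle between the curves from 0 to Q*: (1/2)(4.375)(75 - 40) = 76.5625.

76.56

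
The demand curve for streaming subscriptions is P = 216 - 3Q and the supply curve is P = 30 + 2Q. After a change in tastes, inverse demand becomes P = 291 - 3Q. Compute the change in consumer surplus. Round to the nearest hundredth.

2011.50

Initial equilibrium: Q_0 = 37.2, P_0 = 104.4; CS_0 = (1/2)(37.2)(111.6) = 2075.76, PS_0 = (1/2)(37.2)(74.4) = 1383.84.
New equilibrium: 291 - 3Q = 30 + 2Q gives Q_1 = 52.2, P_1 = 134.4; CS_1 = 4087.26, PS_1 = 2724.84.
Change in consumer surplus = 4087.26 - 2075.76 = 2011.5.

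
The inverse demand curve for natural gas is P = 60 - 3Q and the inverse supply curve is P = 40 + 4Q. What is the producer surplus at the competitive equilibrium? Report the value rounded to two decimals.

Setting demand equal to supply, 20 = 7Q, so Q* = 2.8571 and P* = 51.4286.
PS is the area between P* and the supply curve from 0 to Q*: (1/2)(2.8571)(11.4286) = 16.3265.

16.33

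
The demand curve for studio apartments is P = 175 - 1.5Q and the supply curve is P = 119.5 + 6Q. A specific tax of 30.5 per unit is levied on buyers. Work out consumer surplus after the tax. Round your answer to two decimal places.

Without the tax, 175 - 1.5Q = 119.5 + 6Q so Q* = 7.4 and P* = 163.9.
A tax on buyers shifts demand down by 30.5: (175 - 30.5) - 1.5Q = 119.5 + 6Q, so Q_t = 3.3333. Buyers pay P_b = 170; sellers receive P_s = P_b - 30.5 = 139.5.
Consumer surplus is the triangle under demand above P_b: (1/2)(3.3333)(175 - 170) = 8.3333.

8.33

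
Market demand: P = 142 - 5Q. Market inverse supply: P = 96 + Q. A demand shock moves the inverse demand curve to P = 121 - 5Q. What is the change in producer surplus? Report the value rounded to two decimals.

Initial equilibrium: Q_0 = 7.6667, P_0 = 103.6667; CS_0 = (1/2)(7.6667)(38.3333) = 146.9444, PS_0 = (1/2)(7.6667)(7.6667) = 29.3889.
New equilibrium: 121 - 5Q = 96 + Q gives Q_1 = 4.1667, P_1 = 100.1667; CS_1 = 43.4028, PS_1 = 8.6806.
Change in producer surplus = 8.6806 - 29.3889 = -20.7083.

-20.71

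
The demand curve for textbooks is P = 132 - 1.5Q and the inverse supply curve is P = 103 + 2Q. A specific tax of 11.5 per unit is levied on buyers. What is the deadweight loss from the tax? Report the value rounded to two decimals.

Pre-tax equilibrium: 132 - 1.5Q = 103 + 2Q gives Q* = 8.2857, P* = 119.5714.
A tax on buyers shifts demand down by 11.5: (132 - 11.5) - 1.5Q = 103 + 2Q, so Q_t = 5. Buyers pay P_b = 124.5; sellers receive P_s = P_b - 11.5 = 113.
Deadweight loss is the triangle between the curves from Q_t to Q*: (1/2)(8.2857 - 5)(11.5) = 18.8929.

18.89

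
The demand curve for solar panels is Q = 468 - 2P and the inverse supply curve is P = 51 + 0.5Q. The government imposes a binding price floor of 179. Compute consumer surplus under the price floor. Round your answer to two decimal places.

3025.00

Rewriting demand in inverse form: P = 234 - 0.5Q.
Free-market equilibrium: 234 - 0.5Q = 51 + 0.5Q gives Q* = 183, P* = 142.5.
At the floor price 179, quantity demanded is (234 - 179)/0.5 = 110; demand is the short side, so Q = 110 trades at P = 179.
CS is the triangle under demand above 179: (1/2)(110)(234 - 179) = 3025.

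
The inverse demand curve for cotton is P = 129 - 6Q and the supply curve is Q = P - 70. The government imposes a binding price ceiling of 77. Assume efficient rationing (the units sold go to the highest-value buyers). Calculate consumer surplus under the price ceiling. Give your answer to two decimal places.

217.00

Rewriting supply in inverse form: P = 70 + Q.
Without the control, 129 - 6Q = 70 + Q so Q* = 8.4286 and P* = 78.4286.
At P = 77, sellers supply (77 - 70)/1 = 7 while buyers want more, so the quantity traded is 7 at price 77.
The demand price at Q = 7 is 87. CS is the trapezoid between demand and 77 over [0, 7]: (1/2)[(129 - 77) + (87 - 77)](7) = 217.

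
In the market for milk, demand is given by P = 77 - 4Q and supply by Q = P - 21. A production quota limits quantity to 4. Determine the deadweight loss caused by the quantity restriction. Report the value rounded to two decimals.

129.60

Rewriting supply in inverse form: P = 21 + Q.
Unrestricted equilibrium: Q* = (77 - 21)/(4 + 1) = 11.2.
At Q = 4 the demand price is 77 - 4(4) = 61 and the supply price is 21 + (4) = 25.
Deadweight loss is the triangle between the curves from 4 to 11.2: (1/2)(61 - 25)(11.2 - 4) = 129.6.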